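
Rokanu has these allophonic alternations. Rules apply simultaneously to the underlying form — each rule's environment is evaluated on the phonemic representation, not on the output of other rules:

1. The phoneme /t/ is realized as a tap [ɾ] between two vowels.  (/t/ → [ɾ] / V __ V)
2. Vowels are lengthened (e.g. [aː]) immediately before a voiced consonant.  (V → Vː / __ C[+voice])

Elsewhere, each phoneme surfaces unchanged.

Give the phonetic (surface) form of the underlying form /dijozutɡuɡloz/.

/i/ (between /d/ and /j/): before a voiced consonant, so rule 2 applies → [iː].
/o/ (between /j/ and /z/) occurs before a voiced consonant → [oː] by rule 2.
/u/ (between /z/ and /t/) fails the environment for rule 2, so it stays [u].
/t/ (between /u/ and /ɡ/) fails the environment for rule 1, so it stays [t].
/u/ — between /ɡ/ and /ɡ/, before a voiced consonant — surfaces as [uː] (rule 2).
/o/ — between /l/ and /z/, before a voiced consonant — surfaces as [oː] (rule 2).

[diːjoːzutɡuːɡloːz]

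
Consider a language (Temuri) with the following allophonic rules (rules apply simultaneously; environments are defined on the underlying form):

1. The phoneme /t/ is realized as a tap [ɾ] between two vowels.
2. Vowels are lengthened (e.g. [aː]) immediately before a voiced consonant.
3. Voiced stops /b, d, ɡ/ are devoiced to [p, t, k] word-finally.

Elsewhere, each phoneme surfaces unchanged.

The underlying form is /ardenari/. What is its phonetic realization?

[aːrdeːnaːri]

/a/ (word-initial) occurs before a voiced consonant → [aː] by rule 2.
/r/ stays [r].
/d/ (between /r/ and /e/) is in the target of rule 3 but the environment (word-finally) is not met → [d].
/e/ (between /d/ and /n/) occurs before a voiced consonant → [eː] by rule 2.
/n/ (between /e/ and /a/): no rule targets it → [n].
/a/ — between /n/ and /r/, before a voiced consonant — surfaces as [aː] (rule 2).
/r/ stays [r].
/i/ (word-final): rule 2 targets it, but not before a voiced consonant → unchanged [i].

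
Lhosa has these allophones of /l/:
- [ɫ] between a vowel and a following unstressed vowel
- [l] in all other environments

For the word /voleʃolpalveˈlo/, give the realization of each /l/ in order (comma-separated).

Occurrence 1 (position 3): between a vowel and a following unstressed vowel → [ɫ].
Occurrence 2 (position 7): no conditioning environment matches → elsewhere allophone [l].
Occurrence 3 (position 10): no conditioning environment matches → elsewhere allophone [l].
Occurrence 4 (position 13): no conditioning environment matches → elsewhere allophone [l].

[ɫ], [l], [l], [l]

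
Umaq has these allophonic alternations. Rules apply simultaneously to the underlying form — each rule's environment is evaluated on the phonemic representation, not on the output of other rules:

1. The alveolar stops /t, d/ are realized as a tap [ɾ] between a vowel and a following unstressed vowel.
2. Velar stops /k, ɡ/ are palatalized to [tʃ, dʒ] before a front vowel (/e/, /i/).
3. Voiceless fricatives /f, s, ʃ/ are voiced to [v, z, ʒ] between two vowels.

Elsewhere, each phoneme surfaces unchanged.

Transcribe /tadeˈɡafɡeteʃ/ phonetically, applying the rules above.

[taɾeˈɡafdʒeɾeʃ]

/t/ (word-initial) is in the target of rule 1 but the environment (between a vowel and a following unstressed vowel) is not met → [t].
/d/ (between /a/ and /e/): between a vowel and a following unstressed vowel, so rule 1 applies → [ɾ].
/ɡ/ (between /e/ and /a/): rule 2 targets it, but not before a front vowel → unchanged [ɡ].
/f/ — between /a/ and /ɡ/; rule 3 does not apply here → [f].
/ɡ/ (between /f/ and /e/): before a front vowel, so rule 2 applies → [dʒ].
/t/ — between /e/ and /e/, between a vowel and a following unstressed vowel — surfaces as [ɾ] (rule 1).
/ʃ/ (word-final): rule 3 targets it, but not between two vowels → unchanged [ʃ].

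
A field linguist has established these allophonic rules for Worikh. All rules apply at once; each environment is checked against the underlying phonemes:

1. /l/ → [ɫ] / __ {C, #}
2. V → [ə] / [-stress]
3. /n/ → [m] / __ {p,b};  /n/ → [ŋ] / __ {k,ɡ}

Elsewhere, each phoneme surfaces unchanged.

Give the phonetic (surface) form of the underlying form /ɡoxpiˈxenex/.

[ɡəxpəˈxenəx]

/ɡ/ (word-initial): no rule targets it → [ɡ].
/o/ — between /ɡ/ and /x/, in an unstressed syllable — surfaces as [ə] (rule 2).
/x/ — not in any rule's target class → [x].
/p/ (between /x/ and /i/): no rule targets it → [p].
/i/ (between /p/ and /x/): in an unstressed syllable, so rule 2 applies → [ə].
/x/ stays [x].
/e/ (between /x/ and /n/) fails the environment for rule 2, so it stays [e].
/n/ (between /e/ and /e/): rule 3 targets it, but not before a labial or velar stop → unchanged [n].
/e/ meets the environment for rule 2 (in an unstressed syllable) → [ə].
/x/ stays [x].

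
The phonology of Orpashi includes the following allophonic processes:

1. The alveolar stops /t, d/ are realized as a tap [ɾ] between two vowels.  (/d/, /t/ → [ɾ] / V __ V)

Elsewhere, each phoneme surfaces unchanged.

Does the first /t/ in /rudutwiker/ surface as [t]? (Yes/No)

/t/ (between /u/ and /w/) is in the target of rule 1 but the environment (between two vowels) is not met → [t].
The actual realization is [t], which matches [t].

Yes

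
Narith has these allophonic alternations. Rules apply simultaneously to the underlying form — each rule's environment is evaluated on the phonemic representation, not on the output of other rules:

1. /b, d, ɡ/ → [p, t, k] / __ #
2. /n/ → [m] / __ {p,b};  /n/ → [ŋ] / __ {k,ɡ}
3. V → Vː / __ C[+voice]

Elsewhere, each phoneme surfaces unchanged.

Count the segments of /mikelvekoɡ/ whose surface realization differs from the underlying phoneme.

Segments that undergo a rule: /e/ → [eː] (rule 3); /o/ → [oː] (rule 3); /ɡ/ → [k] (rule 1).
All other segments surface unchanged.

3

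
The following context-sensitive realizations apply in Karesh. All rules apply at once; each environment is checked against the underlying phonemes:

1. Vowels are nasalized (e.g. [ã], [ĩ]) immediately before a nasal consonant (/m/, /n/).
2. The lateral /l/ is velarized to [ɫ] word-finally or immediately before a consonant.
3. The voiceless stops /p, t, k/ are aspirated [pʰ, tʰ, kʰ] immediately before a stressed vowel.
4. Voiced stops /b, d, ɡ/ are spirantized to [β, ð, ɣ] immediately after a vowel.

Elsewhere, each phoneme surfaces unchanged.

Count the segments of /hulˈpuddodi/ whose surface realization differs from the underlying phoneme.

Segments that undergo a rule: /l/ → [ɫ] (rule 2); /p/ → [pʰ] (rule 3); /d/ → [ð] (rule 4); /d/ → [ð] (rule 4).
All other segments surface unchanged.

4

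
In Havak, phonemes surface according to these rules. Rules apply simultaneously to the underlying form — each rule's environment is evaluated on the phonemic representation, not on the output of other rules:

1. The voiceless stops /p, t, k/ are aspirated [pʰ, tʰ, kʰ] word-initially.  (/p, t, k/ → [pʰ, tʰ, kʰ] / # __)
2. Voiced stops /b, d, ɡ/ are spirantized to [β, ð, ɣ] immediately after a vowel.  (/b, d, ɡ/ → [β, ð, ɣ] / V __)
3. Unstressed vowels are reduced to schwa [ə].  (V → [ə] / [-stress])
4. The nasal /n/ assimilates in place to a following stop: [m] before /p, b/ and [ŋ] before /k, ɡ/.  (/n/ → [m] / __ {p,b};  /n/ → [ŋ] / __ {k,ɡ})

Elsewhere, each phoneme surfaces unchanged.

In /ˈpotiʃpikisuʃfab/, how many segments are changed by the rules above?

Segments that undergo a rule: /p/ → [pʰ] (rule 1); /i/ → [ə] (rule 3); /i/ → [ə] (rule 3); /i/ → [ə] (rule 3); /u/ → [ə] (rule 3); /a/ → [ə] (rule 3); /b/ → [β] (rule 2).
All other segments surface unchanged.

7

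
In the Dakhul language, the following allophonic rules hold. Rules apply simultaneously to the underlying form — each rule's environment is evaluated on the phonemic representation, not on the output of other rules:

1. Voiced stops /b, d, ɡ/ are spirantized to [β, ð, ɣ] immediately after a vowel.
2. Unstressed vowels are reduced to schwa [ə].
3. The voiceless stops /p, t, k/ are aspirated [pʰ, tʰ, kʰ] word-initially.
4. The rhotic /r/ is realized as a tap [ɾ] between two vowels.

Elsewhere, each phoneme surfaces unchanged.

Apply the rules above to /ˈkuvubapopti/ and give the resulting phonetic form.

[ˈkʰuvəβəpəptə]

/k/ (word-initial) occurs word-initially → [kʰ] by rule 3.
/u/ (between /k/ and /v/): rule 2 targets it, but not in an unstressed syllable → unchanged [u].
/v/ stays [v].
/u/ meets the environment for rule 2 (in an unstressed syllable) → [ə].
/b/ (between /u/ and /a/): immediately after a vowel, so rule 1 applies → [β].
/a/ meets the environment for rule 2 (in an unstressed syllable) → [ə].
/p/ (between /a/ and /o/): rule 3 targets it, but not word-initially → unchanged [p].
/o/ (between /p/ and /p/): in an unstressed syllable, so rule 2 applies → [ə].
/p/ (between /o/ and /t/) is in the target of rule 3 but the environment (word-initially) is not met → [p].
/t/ (between /p/ and /i/) is in the target of rule 3 but the environment (word-initially) is not met → [t].
/i/ — word-final, in an unstressed syllable — surfaces as [ə] (rule 2).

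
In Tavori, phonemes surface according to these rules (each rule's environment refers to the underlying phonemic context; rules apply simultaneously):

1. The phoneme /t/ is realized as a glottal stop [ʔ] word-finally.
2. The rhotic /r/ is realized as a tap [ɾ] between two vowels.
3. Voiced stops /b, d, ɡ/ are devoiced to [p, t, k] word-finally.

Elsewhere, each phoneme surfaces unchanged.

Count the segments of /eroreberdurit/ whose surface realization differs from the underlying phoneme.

4

Segments that undergo a rule: /r/ → [ɾ] (rule 2); /r/ → [ɾ] (rule 2); /r/ → [ɾ] (rule 2); /t/ → [ʔ] (rule 1).
All other segments surface unchanged.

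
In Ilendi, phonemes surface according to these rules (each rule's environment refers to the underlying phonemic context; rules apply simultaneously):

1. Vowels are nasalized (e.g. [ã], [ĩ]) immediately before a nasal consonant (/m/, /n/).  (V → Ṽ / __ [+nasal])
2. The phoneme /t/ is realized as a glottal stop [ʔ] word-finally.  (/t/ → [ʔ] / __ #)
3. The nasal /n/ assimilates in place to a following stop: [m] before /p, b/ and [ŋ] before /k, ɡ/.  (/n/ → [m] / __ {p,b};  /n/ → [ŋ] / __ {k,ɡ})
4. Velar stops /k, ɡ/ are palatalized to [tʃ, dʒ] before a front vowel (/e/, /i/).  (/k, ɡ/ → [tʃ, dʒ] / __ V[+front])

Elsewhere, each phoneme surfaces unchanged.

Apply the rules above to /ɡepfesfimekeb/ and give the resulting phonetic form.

/ɡ/ (word-initial) occurs before a front vowel → [dʒ] by rule 4.
/e/ (between /ɡ/ and /p/) is in the target of rule 1 but the environment (before a nasal consonant) is not met → [e].
/p/ — not in any rule's target class → [p].
/f/ (between /p/ and /e/): no rule targets it → [f].
/e/ — between /f/ and /s/; rule 1 does not apply here → [e].
/s/ — not in any rule's target class → [s].
/f/ — not in any rule's target class → [f].
/i/ — between /f/ and /m/, before a nasal consonant — surfaces as [ĩ] (rule 1).
/m/ (between /i/ and /e/) is unaffected → [m].
/e/ (between /m/ and /k/) is in the target of rule 1 but the environment (before a nasal consonant) is not met → [e].
/k/ — between /e/ and /e/, before a front vowel — surfaces as [tʃ] (rule 4).
/e/ (between /k/ and /b/): rule 1 targets it, but not before a nasal consonant → unchanged [e].
/b/ (word-final) is unaffected → [b].

[dʒepfesfĩmetʃeb]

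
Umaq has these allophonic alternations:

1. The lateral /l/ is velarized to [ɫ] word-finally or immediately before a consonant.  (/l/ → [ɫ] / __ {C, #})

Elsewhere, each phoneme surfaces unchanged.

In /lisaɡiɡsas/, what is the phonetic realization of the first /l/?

/l/ (word-initial) is in the target of rule 1 but the environment (word-finally or immediately before a consonant) is not met → [l].

[l]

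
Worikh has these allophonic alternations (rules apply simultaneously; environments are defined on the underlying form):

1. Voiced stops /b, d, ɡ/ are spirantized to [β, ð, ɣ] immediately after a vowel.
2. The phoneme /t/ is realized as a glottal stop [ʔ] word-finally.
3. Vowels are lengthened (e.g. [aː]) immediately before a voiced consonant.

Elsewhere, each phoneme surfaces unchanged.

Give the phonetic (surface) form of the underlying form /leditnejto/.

/l/ stays [l].
Rule 3 applies to /e/ (between /l/ and /d/: before a voiced consonant) → [eː].
/d/ (between /e/ and /i/) occurs immediately after a vowel → [ð] by rule 1.
/i/ — between /d/ and /t/; rule 3 does not apply here → [i].
/t/ (between /i/ and /n/) is in the target of rule 2 but the environment (word-finally) is not met → [t].
/n/ stays [n].
/e/ meets the environment for rule 3 (before a voiced consonant) → [eː].
/j/ — not in any rule's target class → [j].
/t/ (between /j/ and /o/) fails the environment for rule 2, so it stays [t].
/o/ (word-final): rule 3 targets it, but not before a voiced consonant → unchanged [o].

[leːðitneːjto]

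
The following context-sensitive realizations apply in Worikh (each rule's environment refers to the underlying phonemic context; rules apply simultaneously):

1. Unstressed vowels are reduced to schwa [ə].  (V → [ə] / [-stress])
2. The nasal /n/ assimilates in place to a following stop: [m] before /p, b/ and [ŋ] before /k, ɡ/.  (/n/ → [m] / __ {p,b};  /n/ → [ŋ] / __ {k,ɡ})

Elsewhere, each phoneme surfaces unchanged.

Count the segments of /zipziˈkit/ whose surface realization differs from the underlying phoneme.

Segments that undergo a rule: /i/ → [ə] (rule 1); /i/ → [ə] (rule 1).
All other segments surface unchanged.

2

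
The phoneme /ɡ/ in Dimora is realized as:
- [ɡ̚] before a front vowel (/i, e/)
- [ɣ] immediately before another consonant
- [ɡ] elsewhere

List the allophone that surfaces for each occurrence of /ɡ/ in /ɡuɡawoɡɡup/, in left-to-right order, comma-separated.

Occurrence 1 (position 1): no conditioning environment matches → elsewhere allophone [ɡ].
Occurrence 2 (position 3): no conditioning environment matches → elsewhere allophone [ɡ].
Occurrence 3 (position 7): immediately before another consonant → [ɣ].
Occurrence 4 (position 8): no conditioning environment matches → elsewhere allophone [ɡ].

[ɡ], [ɡ], [ɣ], [ɡ]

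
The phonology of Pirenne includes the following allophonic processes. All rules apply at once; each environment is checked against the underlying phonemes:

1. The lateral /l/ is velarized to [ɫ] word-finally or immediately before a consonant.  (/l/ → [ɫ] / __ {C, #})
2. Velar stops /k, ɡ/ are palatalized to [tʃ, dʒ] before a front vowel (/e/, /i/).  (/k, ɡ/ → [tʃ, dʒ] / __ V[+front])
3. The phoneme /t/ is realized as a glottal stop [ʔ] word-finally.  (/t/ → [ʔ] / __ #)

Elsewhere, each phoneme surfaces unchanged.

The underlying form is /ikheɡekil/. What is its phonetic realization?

[ikhedʒetʃiɫ]

/k/ (between /i/ and /h/): rule 2 targets it, but not before a front vowel → unchanged [k].
/ɡ/ — between /e/ and /e/, before a front vowel — surfaces as [dʒ] (rule 2).
/k/ (between /e/ and /i/): before a front vowel, so rule 2 applies → [tʃ].
/l/ (word-final) occurs word-finally or immediately before a consonant → [ɫ] by rule 1.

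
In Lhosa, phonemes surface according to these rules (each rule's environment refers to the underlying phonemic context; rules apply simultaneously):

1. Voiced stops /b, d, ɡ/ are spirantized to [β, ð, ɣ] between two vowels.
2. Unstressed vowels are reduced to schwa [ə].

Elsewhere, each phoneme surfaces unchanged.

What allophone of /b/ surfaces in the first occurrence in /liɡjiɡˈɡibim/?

/b/ — between /i/ and /i/, between two vowels — surfaces as [β] (rule 1).

[β]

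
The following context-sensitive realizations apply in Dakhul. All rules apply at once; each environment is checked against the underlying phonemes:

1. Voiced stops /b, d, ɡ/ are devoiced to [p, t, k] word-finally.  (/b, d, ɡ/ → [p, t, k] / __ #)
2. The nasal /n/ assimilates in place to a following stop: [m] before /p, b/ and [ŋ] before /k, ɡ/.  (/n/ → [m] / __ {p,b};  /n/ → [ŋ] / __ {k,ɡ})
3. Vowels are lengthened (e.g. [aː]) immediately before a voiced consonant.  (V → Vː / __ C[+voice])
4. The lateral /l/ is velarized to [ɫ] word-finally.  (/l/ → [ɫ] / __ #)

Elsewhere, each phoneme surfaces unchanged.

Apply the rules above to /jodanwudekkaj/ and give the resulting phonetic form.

[joːdaːnwuːdekkaːj]

/j/ stays [j].
/o/ (between /j/ and /d/): before a voiced consonant, so rule 3 applies → [oː].
/d/ (between /o/ and /a/) is in the target of rule 1 but the environment (word-finally) is not met → [d].
Rule 3 applies to /a/ (between /d/ and /n/: before a voiced consonant) → [aː].
/n/ — between /a/ and /w/; rule 2 does not apply here → [n].
/w/ — not in any rule's target class → [w].
/u/ meets the environment for rule 3 (before a voiced consonant) → [uː].
/d/ (between /u/ and /e/) fails the environment for rule 1, so it stays [d].
/e/ — between /d/ and /k/; rule 3 does not apply here → [e].
/k/ stays [k].
/k/ — not in any rule's target class → [k].
/a/ (between /k/ and /j/): before a voiced consonant, so rule 3 applies → [aː].
/j/ — not in any rule's target class → [j].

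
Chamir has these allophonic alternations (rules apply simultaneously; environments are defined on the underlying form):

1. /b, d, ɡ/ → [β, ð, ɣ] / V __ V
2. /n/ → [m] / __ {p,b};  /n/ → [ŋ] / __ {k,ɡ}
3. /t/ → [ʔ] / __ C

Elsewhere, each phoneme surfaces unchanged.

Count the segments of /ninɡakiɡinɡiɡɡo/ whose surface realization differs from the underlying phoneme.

3

Segments that undergo a rule: /n/ → [ŋ] (rule 2); /ɡ/ → [ɣ] (rule 1); /n/ → [ŋ] (rule 2).
All other segments surface unchanged.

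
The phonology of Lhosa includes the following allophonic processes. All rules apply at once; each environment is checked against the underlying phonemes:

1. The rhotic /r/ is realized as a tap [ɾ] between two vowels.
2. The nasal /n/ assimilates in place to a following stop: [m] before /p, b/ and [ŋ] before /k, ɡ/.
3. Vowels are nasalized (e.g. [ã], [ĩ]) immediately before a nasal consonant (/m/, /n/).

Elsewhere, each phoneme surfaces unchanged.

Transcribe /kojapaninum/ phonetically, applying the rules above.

[kojapãnĩnũm]

/k/ — not in any rule's target class → [k].
/o/ (between /k/ and /j/): rule 3 targets it, but not before a nasal consonant → unchanged [o].
/j/ — not in any rule's target class → [j].
/a/ (between /j/ and /p/): rule 3 targets it, but not before a nasal consonant → unchanged [a].
/p/ — not in any rule's target class → [p].
Rule 3 applies to /a/ (between /p/ and /n/: before a nasal consonant) → [ã].
/n/ (between /a/ and /i/): rule 2 targets it, but not before a labial or velar stop → unchanged [n].
/i/ (between /n/ and /n/) occurs before a nasal consonant → [ĩ] by rule 3.
/n/ (between /i/ and /u/) fails the environment for rule 2, so it stays [n].
/u/ meets the environment for rule 3 (before a nasal consonant) → [ũ].
/m/ — not in any rule's target class → [m].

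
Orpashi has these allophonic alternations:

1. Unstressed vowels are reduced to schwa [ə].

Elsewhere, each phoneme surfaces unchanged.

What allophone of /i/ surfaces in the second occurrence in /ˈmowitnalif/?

[ə]

/i/ — between /l/ and /f/, in an unstressed syllable — surfaces as [ə] (rule 1).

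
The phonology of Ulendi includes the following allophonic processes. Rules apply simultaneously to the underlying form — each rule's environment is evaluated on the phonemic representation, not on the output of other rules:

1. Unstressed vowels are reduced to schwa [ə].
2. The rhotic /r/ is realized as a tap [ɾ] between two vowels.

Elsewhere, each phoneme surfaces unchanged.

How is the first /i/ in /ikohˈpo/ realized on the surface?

/i/ (word-initial) occurs in an unstressed syllable → [ə] by rule 1.

[ə]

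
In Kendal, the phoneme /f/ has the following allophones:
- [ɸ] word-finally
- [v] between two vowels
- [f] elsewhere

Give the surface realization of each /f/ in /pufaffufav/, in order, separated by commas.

Occurrence 1 (position 3): between two vowels → [v].
Occurrence 2 (position 5): no conditioning environment matches → elsewhere allophone [f].
Occurrence 3 (position 6): no conditioning environment matches → elsewhere allophone [f].
Occurrence 4 (position 8): between two vowels → [v].

[v], [f], [f], [v]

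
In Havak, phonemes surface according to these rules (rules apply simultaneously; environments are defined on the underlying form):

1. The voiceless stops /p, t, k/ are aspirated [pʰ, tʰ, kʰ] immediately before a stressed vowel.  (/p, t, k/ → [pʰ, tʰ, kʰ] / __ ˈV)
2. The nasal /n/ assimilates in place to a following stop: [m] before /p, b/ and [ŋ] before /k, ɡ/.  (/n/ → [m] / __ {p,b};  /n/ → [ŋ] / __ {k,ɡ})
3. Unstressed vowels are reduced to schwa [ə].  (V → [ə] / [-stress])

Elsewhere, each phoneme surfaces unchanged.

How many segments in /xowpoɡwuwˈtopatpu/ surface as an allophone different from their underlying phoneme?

6

Segments that undergo a rule: /o/ → [ə] (rule 3); /o/ → [ə] (rule 3); /u/ → [ə] (rule 3); /t/ → [tʰ] (rule 1); /a/ → [ə] (rule 3); /u/ → [ə] (rule 3).
All other segments surface unchanged.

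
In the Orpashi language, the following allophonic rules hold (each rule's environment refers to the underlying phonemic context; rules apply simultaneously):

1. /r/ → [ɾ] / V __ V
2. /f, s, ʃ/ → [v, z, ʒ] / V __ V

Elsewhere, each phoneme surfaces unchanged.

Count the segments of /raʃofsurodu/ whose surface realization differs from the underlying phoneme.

2

Segments that undergo a rule: /ʃ/ → [ʒ] (rule 2); /r/ → [ɾ] (rule 1).
All other segments surface unchanged.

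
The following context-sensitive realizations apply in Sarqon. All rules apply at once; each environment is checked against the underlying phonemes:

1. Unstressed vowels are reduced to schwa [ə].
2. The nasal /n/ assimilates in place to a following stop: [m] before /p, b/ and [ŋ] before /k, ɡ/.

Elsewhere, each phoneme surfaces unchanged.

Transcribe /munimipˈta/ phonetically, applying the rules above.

[mənəməpˈta]

/m/ stays [m].
Rule 1 applies to /u/ (between /m/ and /n/: in an unstressed syllable) → [ə].
/n/ (between /u/ and /i/): rule 2 targets it, but not before a labial or velar stop → unchanged [n].
/i/ meets the environment for rule 1 (in an unstressed syllable) → [ə].
/m/ stays [m].
/i/ — between /m/ and /p/, in an unstressed syllable — surfaces as [ə] (rule 1).
/p/ (between /i/ and /t/) is unaffected → [p].
/t/ — not in any rule's target class → [t].
/a/ (word-final): rule 1 targets it, but not in an unstressed syllable → unchanged [a].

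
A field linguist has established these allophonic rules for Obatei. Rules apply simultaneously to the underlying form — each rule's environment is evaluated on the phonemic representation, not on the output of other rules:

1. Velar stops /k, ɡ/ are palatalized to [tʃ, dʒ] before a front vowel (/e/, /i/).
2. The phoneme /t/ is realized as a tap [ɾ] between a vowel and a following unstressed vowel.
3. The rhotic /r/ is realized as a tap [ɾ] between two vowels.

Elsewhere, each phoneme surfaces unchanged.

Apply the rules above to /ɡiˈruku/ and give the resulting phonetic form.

[dʒiˈɾuku]

/ɡ/ (word-initial): before a front vowel, so rule 1 applies → [dʒ].
/r/ (between /i/ and /u/) occurs between two vowels → [ɾ] by rule 3.
/k/ — between /u/ and /u/; rule 1 does not apply here → [k].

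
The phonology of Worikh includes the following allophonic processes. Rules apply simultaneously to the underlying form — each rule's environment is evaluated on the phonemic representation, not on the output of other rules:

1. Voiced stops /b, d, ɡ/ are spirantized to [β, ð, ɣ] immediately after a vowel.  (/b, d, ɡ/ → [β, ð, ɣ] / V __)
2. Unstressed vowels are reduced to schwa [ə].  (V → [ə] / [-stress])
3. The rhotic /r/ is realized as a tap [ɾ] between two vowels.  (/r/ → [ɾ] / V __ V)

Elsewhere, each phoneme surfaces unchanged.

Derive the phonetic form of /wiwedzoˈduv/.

/w/ — not in any rule's target class → [w].
/i/ (between /w/ and /w/) occurs in an unstressed syllable → [ə] by rule 2.
/w/ (between /i/ and /e/): no rule targets it → [w].
/e/ (between /w/ and /d/): in an unstressed syllable, so rule 2 applies → [ə].
/d/ (between /e/ and /z/) occurs immediately after a vowel → [ð] by rule 1.
/z/ stays [z].
/o/ (between /z/ and /d/) occurs in an unstressed syllable → [ə] by rule 2.
/d/ (between /o/ and /u/) occurs immediately after a vowel → [ð] by rule 1.
/u/ (between /d/ and /v/) fails the environment for rule 2, so it stays [u].
/v/ (word-final) is unaffected → [v].

[wəwəðzəˈðuv]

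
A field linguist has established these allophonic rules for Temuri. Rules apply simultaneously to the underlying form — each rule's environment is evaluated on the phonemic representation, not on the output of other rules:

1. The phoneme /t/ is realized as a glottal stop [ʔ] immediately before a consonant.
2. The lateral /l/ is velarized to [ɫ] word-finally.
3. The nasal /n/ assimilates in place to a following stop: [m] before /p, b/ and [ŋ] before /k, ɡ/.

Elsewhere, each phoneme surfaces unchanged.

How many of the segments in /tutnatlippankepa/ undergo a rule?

Segments that undergo a rule: /t/ → [ʔ] (rule 1); /t/ → [ʔ] (rule 1); /n/ → [ŋ] (rule 3).
All other segments surface unchanged.

3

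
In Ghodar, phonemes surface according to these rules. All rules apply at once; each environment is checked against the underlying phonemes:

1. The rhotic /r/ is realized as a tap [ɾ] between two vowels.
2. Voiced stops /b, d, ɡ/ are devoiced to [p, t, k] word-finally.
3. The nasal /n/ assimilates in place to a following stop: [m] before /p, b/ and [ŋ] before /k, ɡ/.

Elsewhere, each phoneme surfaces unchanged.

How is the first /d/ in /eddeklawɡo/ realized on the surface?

/d/ (between /e/ and /d/) fails the environment for rule 2, so it stays [d].

[d]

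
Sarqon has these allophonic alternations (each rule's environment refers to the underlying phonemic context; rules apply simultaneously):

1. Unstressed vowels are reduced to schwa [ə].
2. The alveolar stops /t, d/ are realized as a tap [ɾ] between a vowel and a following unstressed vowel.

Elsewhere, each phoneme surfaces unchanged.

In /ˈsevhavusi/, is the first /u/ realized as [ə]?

Rule 1 applies to /u/ (between /v/ and /s/: in an unstressed syllable) → [ə].
The actual realization is [ə], which matches [ə].

Yes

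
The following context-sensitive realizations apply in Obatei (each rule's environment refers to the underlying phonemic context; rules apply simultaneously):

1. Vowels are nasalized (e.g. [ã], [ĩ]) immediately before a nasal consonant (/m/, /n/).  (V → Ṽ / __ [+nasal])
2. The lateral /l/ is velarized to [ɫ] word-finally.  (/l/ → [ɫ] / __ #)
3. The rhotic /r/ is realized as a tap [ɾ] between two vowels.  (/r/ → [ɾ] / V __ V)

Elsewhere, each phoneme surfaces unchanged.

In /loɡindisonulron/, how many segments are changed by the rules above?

3

Segments that undergo a rule: /i/ → [ĩ] (rule 1); /o/ → [õ] (rule 1); /o/ → [õ] (rule 1).
All other segments surface unchanged.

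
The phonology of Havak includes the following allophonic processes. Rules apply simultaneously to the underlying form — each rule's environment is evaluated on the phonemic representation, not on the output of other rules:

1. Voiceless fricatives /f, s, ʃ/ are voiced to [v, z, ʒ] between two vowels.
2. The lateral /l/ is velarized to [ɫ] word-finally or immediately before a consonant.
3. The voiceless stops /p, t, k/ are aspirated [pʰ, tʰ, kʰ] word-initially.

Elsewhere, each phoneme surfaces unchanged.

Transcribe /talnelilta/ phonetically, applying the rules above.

[tʰaɫneliɫta]

/t/ — word-initial, word-initially — surfaces as [tʰ] (rule 3).
/a/ — not in any rule's target class → [a].
/l/ meets the environment for rule 2 (word-finally or immediately before a consonant) → [ɫ].
/n/ (between /l/ and /e/): no rule targets it → [n].
/e/ (between /n/ and /l/): no rule targets it → [e].
/l/ (between /e/ and /i/) is in the target of rule 2 but the environment (word-finally or immediately before a consonant) is not met → [l].
/i/ stays [i].
/l/ (between /i/ and /t/): word-finally or immediately before a consonant, so rule 2 applies → [ɫ].
/t/ (between /l/ and /a/): rule 3 targets it, but not word-initially → unchanged [t].
/a/ — not in any rule's target class → [a].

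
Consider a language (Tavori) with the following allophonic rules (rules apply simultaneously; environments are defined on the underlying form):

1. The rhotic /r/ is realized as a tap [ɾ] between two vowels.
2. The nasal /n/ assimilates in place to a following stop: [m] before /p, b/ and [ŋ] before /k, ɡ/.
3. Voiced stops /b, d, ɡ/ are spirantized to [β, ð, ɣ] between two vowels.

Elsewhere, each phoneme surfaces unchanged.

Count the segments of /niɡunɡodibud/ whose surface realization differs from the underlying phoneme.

4

Segments that undergo a rule: /ɡ/ → [ɣ] (rule 3); /n/ → [ŋ] (rule 2); /d/ → [ð] (rule 3); /b/ → [β] (rule 3).
All other segments surface unchanged.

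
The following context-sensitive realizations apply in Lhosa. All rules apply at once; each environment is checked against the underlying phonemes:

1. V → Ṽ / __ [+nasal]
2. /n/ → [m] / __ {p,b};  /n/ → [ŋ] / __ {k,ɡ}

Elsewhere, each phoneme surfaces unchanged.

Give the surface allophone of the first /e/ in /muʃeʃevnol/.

[e]

/e/ — between /ʃ/ and /ʃ/; rule 1 does not apply here → [e].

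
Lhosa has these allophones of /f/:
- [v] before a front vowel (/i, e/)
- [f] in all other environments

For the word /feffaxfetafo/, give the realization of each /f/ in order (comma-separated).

[v], [f], [f], [v], [f]

Occurrence 1 (position 1): before a front vowel (/i, e/) → [v].
Occurrence 2 (position 3): no conditioning environment matches → elsewhere allophone [f].
Occurrence 3 (position 4): no conditioning environment matches → elsewhere allophone [f].
Occurrence 4 (position 7): before a front vowel (/i, e/) → [v].
Occurrence 5 (position 11): no conditioning environment matches → elsewhere allophone [f].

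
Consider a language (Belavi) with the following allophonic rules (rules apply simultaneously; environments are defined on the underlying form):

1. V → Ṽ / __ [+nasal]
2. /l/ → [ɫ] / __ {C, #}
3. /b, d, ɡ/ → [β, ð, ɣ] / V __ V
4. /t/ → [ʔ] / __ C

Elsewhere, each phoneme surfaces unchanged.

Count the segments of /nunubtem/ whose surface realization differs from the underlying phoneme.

2

Segments that undergo a rule: /u/ → [ũ] (rule 1); /e/ → [ẽ] (rule 1).
All other segments surface unchanged.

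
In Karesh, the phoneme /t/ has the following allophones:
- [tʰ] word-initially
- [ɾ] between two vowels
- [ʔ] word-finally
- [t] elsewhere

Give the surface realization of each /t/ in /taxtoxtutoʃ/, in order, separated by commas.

[tʰ], [t], [t], [ɾ]

Occurrence 1 (position 1): word-initially → [tʰ].
Occurrence 2 (position 4): no conditioning environment matches → elsewhere allophone [t].
Occurrence 3 (position 7): no conditioning environment matches → elsewhere allophone [t].
Occurrence 4 (position 9): between two vowels → [ɾ].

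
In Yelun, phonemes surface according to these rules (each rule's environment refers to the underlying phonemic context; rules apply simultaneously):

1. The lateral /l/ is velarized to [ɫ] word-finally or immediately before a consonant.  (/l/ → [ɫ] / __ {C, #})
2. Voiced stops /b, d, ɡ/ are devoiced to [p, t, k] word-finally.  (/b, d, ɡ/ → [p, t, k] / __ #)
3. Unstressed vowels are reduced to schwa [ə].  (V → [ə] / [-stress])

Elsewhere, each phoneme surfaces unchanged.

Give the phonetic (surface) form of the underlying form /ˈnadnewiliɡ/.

/a/ — between /n/ and /d/; rule 3 does not apply here → [a].
/d/ (between /a/ and /n/) is in the target of rule 2 but the environment (word-finally) is not met → [d].
Rule 3 applies to /e/ (between /n/ and /w/: in an unstressed syllable) → [ə].
/i/ meets the environment for rule 3 (in an unstressed syllable) → [ə].
/l/ (between /i/ and /i/) fails the environment for rule 1, so it stays [l].
Rule 3 applies to /i/ (between /l/ and /ɡ/: in an unstressed syllable) → [ə].
/ɡ/ — word-final, word-finally — surfaces as [k] (rule 2).

[ˈnadnəwələk]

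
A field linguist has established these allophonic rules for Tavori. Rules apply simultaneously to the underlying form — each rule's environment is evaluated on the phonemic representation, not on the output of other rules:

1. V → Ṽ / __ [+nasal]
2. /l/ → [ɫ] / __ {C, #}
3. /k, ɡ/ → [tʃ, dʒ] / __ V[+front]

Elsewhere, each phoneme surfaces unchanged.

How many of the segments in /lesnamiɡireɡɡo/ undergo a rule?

2

Segments that undergo a rule: /a/ → [ã] (rule 1); /ɡ/ → [dʒ] (rule 3).
All other segments surface unchanged.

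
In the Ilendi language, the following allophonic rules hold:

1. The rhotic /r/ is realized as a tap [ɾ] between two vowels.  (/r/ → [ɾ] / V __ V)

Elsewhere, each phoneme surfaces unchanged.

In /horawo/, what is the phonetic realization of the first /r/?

[ɾ]

/r/ — between /o/ and /a/, between two vowels — surfaces as [ɾ] (rule 1).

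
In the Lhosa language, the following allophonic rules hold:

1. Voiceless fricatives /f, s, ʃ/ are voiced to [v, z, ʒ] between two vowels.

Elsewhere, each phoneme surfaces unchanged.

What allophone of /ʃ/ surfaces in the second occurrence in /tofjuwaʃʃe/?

/ʃ/ (between /ʃ/ and /e/) is in the target of rule 1 but the environment (between two vowels) is not met → [ʃ].

[ʃ]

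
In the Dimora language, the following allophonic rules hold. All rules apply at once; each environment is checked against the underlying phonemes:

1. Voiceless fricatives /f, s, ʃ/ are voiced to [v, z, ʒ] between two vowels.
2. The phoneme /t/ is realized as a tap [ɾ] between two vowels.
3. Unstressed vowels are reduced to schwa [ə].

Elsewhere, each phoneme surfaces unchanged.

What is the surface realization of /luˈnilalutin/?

[ləˈnilələɾən]

/l/ — not in any rule's target class → [l].
/u/ — between /l/ and /n/, in an unstressed syllable — surfaces as [ə] (rule 3).
/n/ (between /u/ and /i/): no rule targets it → [n].
/i/ (between /n/ and /l/) is in the target of rule 3 but the environment (in an unstressed syllable) is not met → [i].
/l/ — not in any rule's target class → [l].
/a/ — between /l/ and /l/, in an unstressed syllable — surfaces as [ə] (rule 3).
/l/ — not in any rule's target class → [l].
/u/ (between /l/ and /t/): in an unstressed syllable, so rule 3 applies → [ə].
/t/ meets the environment for rule 2 (between two vowels) → [ɾ].
/i/ (between /t/ and /n/) occurs in an unstressed syllable → [ə] by rule 3.
/n/ — not in any rule's target class → [n].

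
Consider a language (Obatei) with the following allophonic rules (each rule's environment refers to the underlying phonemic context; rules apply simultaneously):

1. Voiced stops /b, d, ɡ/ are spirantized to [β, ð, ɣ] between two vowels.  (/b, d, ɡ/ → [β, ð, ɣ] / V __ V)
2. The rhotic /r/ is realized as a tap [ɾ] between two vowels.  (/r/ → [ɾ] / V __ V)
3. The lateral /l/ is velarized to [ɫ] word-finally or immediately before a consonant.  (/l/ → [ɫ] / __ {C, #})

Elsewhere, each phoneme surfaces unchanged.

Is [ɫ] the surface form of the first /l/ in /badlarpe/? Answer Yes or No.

/l/ (between /d/ and /a/) is in the target of rule 3 but the environment (word-finally or immediately before a consonant) is not met → [l].
The actual realization is [l], not [ɫ].

No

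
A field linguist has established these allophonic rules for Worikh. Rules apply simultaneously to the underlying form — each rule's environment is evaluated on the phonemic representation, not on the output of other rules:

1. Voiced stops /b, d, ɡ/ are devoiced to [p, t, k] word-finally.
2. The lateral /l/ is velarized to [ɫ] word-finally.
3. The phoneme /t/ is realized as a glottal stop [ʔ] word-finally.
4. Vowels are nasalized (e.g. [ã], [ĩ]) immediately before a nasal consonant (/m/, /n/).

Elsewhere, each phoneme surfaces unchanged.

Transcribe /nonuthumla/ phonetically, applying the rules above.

[nõnuthũmla]

/o/ (between /n/ and /n/) occurs before a nasal consonant → [õ] by rule 4.
/u/ (between /n/ and /t/): rule 4 targets it, but not before a nasal consonant → unchanged [u].
/t/ (between /u/ and /h/): rule 3 targets it, but not word-finally → unchanged [t].
/u/ (between /h/ and /m/) occurs before a nasal consonant → [ũ] by rule 4.
/l/ — between /m/ and /a/; rule 2 does not apply here → [l].
/a/ — word-final; rule 4 does not apply here → [a].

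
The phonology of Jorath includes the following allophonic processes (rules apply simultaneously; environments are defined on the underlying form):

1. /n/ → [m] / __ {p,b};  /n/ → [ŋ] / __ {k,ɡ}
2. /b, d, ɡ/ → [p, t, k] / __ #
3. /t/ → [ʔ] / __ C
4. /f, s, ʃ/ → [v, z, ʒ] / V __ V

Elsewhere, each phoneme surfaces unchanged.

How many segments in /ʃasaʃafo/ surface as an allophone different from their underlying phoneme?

Segments that undergo a rule: /s/ → [z] (rule 4); /ʃ/ → [ʒ] (rule 4); /f/ → [v] (rule 4).
All other segments surface unchanged.

3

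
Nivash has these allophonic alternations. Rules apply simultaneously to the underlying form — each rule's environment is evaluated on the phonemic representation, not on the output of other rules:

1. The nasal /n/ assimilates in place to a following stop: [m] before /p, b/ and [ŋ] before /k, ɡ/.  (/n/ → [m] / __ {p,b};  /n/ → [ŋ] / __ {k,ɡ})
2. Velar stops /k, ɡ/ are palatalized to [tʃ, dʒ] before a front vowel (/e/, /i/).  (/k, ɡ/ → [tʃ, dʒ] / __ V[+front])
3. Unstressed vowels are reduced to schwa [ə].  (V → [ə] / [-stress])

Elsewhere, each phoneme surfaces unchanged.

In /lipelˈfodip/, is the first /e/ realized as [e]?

No

/e/ — between /p/ and /l/, in an unstressed syllable — surfaces as [ə] (rule 3).
The actual realization is [ə], not [e].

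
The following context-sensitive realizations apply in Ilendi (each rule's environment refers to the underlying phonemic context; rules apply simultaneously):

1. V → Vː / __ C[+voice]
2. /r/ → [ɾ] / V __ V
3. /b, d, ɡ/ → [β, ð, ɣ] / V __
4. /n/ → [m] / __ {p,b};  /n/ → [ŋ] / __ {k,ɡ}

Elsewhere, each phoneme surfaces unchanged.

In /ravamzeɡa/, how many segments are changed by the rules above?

Segments that undergo a rule: /a/ → [aː] (rule 1); /a/ → [aː] (rule 1); /e/ → [eː] (rule 1); /ɡ/ → [ɣ] (rule 3).
All other segments surface unchanged.

4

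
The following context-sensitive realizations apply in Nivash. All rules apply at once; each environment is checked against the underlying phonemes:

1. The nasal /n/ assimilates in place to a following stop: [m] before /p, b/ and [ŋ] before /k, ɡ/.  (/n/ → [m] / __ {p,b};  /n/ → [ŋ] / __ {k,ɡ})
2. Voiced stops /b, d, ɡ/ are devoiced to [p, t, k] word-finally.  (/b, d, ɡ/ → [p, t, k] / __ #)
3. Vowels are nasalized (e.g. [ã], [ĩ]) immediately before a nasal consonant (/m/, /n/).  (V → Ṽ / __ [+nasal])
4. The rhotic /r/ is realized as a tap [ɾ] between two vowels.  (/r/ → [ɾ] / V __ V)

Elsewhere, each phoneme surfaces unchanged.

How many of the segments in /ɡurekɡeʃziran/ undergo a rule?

Segments that undergo a rule: /r/ → [ɾ] (rule 4); /r/ → [ɾ] (rule 4); /a/ → [ã] (rule 3).
All other segments surface unchanged.

3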